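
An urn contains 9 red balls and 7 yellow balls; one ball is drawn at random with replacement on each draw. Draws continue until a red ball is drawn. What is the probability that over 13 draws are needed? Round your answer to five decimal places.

0.00002

Y = number of draws to the first success; geometric, p = 0.5625.
P(Y > 13) = P(first 13 all fail) = (1−p)^13 = 0.0000215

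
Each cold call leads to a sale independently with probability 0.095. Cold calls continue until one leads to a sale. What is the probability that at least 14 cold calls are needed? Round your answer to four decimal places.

0.2732

Y = number of cold calls to the first success; geometric, p = 0.095.
P(Y > 13) = P(first 13 all fail) = (1−p)^13 = 0.273169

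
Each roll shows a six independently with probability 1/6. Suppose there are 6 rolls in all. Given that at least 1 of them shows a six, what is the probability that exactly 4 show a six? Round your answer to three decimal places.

0.012

X ~ Binomial(6, 0.166667). Want P(X=4 | X≥1) = P(X=4) / P(X≥1).
P(X=4) = C(6,4)·0.166667^4·0.833333^2 = 0.00804
P(X≥1) = 1 − 0.33490 = 0.66510
Ratio = 0.00804 / 0.66510 = 0.01208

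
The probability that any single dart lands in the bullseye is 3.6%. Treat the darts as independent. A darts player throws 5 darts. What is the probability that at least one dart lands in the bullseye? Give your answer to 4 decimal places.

P(at least one) = 1 − P(none) = 1 − (1 − 0.036)^5
= 1 − 0.832502 = 0.167498

0.1675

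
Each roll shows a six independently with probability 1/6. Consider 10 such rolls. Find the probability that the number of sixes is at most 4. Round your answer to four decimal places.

0.9845

X ~ Binomial(10, 0.166667); P(X ≤ 4) = Σ C(10,k) p^k (1−p)^(10−k) over k:
  k=0: C(10,0)·0.166667^0·0.833333^10 = 0.161506
  k=1: C(10,1)·0.166667^1·0.833333^9 = 0.323011
  k=2: C(10,2)·0.166667^2·0.833333^8 = 0.290710
  k=3: C(10,3)·0.166667^3·0.833333^7 = 0.155045
  k=4: C(10,4)·0.166667^4·0.833333^6 = 0.054266
Total = 0.984538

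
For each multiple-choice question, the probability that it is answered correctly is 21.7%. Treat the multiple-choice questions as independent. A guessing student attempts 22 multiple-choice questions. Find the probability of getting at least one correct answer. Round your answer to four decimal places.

P(at least one) = 1 − P(none) = 1 − (1 − 0.217)^22
= 1 − 0.004600 = 0.995400

0.9954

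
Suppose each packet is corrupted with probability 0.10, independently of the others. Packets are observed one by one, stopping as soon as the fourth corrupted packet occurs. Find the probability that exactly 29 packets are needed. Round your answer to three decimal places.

0.024

Y = trial on which the fourth success occurs; negative binomial, r=4, p=0.10.
P(Y=29) = C(28,3) · p^4 · (1−p)^25
= 3276 · 0.0001 · 0.07179 = 0.02352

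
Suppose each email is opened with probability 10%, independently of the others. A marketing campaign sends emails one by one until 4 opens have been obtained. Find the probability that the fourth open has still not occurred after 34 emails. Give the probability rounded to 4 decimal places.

Needing more than 34 emails ⇔ fewer than 4 successes in the first 34. With X ~ Binomial(34, 0.10), P(Y > 34) = P(X ≤ 3).
  k=0: C(34,0)·0.10^0·0.90^34 = 0.027813
  k=1: C(34,1)·0.10^1·0.90^33 = 0.105071
  k=2: C(34,2)·0.10^2·0.90^32 = 0.192630
  k=3: C(34,3)·0.10^3·0.90^31 = 0.228302
P(X ≤ 3) = 0.553815

0.5538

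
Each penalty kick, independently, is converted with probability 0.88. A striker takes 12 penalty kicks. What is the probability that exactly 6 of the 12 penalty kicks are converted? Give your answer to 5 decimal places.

0.00128

X ~ Binomial(n=12, p=0.88).
P(X=6) = C(12,6) · p^6 · (1−p)^6
= 924 · 0.4644 · 2.986e-06 = 0.0012813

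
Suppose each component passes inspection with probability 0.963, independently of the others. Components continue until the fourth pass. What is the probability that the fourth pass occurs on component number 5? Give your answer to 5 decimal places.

0.12728

Y = trial on which the fourth success occurs; negative binomial, r=4, p=0.963.
P(Y=5) = C(4,3) · p^4 · (1−p)^1
= 4 · 0.86001 · 0.037 = 0.1272820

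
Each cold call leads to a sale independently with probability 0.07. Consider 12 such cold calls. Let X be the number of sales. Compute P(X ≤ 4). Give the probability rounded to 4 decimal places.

0.9991

X ~ Binomial(12, 0.07); P(X ≤ 4) = Σ C(12,k) p^k (1−p)^(12−k) over k:
  k=0: C(12,0)·0.07^0·0.93^12 = 0.418596
  k=1: C(12,1)·0.07^1·0.93^11 = 0.378087
  k=2: C(12,2)·0.07^2·0.93^10 = 0.156520
  k=3: C(12,3)·0.07^3·0.93^9 = 0.039270
  k=4: C(12,4)·0.07^4·0.93^8 = 0.006651
Total = 0.999124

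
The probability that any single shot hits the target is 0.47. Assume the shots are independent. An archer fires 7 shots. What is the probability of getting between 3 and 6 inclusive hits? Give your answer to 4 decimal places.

0.7163

X ~ Binomial(7, 0.47); P(3 ≤ X ≤ 6) = Σ C(7,k) p^k (1−p)^(7−k) over k:
  k=3: C(7,3)·0.47^3·0.53^4 = 0.286725
  k=4: C(7,4)·0.47^4·0.53^3 = 0.254265
  k=5: C(7,5)·0.47^5·0.53^2 = 0.135288
  k=6: C(7,6)·0.47^6·0.53^1 = 0.039991
Total = 0.716269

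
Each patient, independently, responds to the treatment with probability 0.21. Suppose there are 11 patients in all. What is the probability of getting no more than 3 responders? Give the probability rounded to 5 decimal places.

0.81604

X ~ Binomial(11, 0.21); P(X ≤ 3) = Σ C(11,k) p^k (1−p)^(11−k) over k:
  k=0: C(11,0)·0.21^0·0.79^11 = 0.0747994
  k=1: C(11,1)·0.21^1·0.79^10 = 0.2187172
  k=2: C(11,2)·0.21^2·0.79^9 = 0.2907000
  k=3: C(11,3)·0.21^3·0.79^8 = 0.2318241
Total = 0.8160407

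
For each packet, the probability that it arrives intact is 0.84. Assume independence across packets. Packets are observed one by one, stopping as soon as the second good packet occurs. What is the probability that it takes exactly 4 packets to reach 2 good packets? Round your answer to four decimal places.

0.0542

Y = trial on which the second success occurs; negative binomial, r=2, p=0.84.
P(Y=4) = C(3,1) · p^2 · (1−p)^2
= 3 · 0.7056 · 0.0256 = 0.054190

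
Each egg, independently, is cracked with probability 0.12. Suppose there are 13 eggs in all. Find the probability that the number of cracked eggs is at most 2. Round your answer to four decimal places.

X ~ Binomial(13, 0.12); P(X ≤ 2) = Σ C(13,k) p^k (1−p)^(13−k) over k:
  k=0: C(13,0)·0.12^0·0.88^13 = 0.189791
  k=1: C(13,1)·0.12^1·0.88^12 = 0.336447
  k=2: C(13,2)·0.12^2·0.88^11 = 0.275275
Total = 0.801512

0.8015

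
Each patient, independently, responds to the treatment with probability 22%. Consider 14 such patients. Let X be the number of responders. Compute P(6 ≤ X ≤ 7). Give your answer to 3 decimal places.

X ~ Binomial(14, 0.22); P(6 ≤ X ≤ 7) = Σ C(14,k) p^k (1−p)^(14−k) over k:
  k=6: C(14,6)·0.22^6·0.78^8 = 0.04665
  k=7: C(14,7)·0.22^7·0.78^7 = 0.01504
Total = 0.06169

0.062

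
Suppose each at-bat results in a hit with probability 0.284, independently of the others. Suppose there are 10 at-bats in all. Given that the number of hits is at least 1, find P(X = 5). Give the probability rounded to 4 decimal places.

X ~ Binomial(10, 0.284). Want P(X=5 | X≥1) = P(X=5) / P(X≥1).
P(X=5) = C(10,5)·0.284^5·0.716^5 = 0.087611
P(X≥1) = 1 − 0.035410 = 0.964590
Ratio = 0.087611 / 0.964590 = 0.090827

0.0908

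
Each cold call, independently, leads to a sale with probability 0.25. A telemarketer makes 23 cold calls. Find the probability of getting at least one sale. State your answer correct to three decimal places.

0.999

P(at least one) = 1 − P(none) = 1 − (1 − 0.25)^23
= 1 − 0.00134 = 0.99866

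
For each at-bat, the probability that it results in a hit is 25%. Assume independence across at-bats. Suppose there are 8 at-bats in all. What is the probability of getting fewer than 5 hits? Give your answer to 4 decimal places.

X ~ Binomial(8, 0.25); P(X ≤ 4) = Σ C(8,k) p^k (1−p)^(8−k) over k:
  k=0: C(8,0)·0.25^0·0.75^8 = 0.100113
  k=1: C(8,1)·0.25^1·0.75^7 = 0.266968
  k=2: C(8,2)·0.25^2·0.75^6 = 0.311462
  k=3: C(8,3)·0.25^3·0.75^5 = 0.207642
  k=4: C(8,4)·0.25^4·0.75^4 = 0.086517
Total = 0.972702

0.9727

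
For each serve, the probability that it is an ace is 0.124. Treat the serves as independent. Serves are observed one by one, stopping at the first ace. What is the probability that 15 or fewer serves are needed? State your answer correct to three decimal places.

Y = number of serves to the first success; geometric, p = 0.124.
P(Y ≤ 15) = 1 − (1−p)^15 = 1 − 0.13727 = 0.86273

0.863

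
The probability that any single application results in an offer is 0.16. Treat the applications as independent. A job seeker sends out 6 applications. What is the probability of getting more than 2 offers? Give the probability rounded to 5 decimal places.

0.05604

X ~ Binomial(6, 0.16); P(X ≥ 3) = Σ C(6,k) p^k (1−p)^(6−k) over k:
  k=3: C(6,3)·0.16^3·0.84^3 = 0.0485543
  k=4: C(6,4)·0.16^4·0.84^2 = 0.0069363
  k=5: C(6,5)·0.16^5·0.84^1 = 0.0005285
  k=6: C(6,6)·0.16^6·0.84^0 = 0.0000168
Total = 0.0560359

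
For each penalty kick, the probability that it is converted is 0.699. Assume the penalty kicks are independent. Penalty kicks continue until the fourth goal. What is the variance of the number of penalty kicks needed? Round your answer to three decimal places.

2.464

Y = total penalty kicks until the fourth success; negative binomial with r=4, p=0.699.
Var(Y) = r(1−p)/p² = 4·0.301 / 0.699² = 2.46418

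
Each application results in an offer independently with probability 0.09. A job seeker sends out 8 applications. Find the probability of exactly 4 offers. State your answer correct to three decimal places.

X ~ Binomial(n=8, p=0.09).
P(X=4) = C(8,4) · p^4 · (1−p)^4
= 70 · 6.561e-05 · 0.68575 = 0.00315

0.003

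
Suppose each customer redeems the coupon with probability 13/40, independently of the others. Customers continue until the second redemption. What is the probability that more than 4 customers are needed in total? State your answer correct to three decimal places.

0.607

Needing more than 4 customers ⇔ fewer than 2 successes in the first 4. With X ~ Binomial(4, 0.325), P(Y > 4) = P(X ≤ 1).
  k=0: C(4,0)·0.325^0·0.675^4 = 0.20759
  k=1: C(4,1)·0.325^1·0.675^3 = 0.39981
P(X ≤ 1) = 0.60741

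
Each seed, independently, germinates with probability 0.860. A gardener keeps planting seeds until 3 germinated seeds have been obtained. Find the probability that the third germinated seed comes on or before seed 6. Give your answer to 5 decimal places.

0.99545

Finishing within 6 seeds ⇔ at least 3 successes in the first 6. With X ~ Binomial(6, 0.86), P(Y ≤ 6) = 1 − P(X ≤ 2).
  k=0: C(6,0)·0.86^0·0.14^6 = 0.0000075
  k=1: C(6,1)·0.86^1·0.14^5 = 0.0002775
  k=2: C(6,2)·0.86^2·0.14^4 = 0.0042619
1 − 0.0045469 = 0.9954531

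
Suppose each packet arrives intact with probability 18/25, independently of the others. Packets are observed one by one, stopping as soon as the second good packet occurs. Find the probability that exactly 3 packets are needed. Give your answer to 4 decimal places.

0.2903

Y = trial on which the second success occurs; negative binomial, r=2, p=0.72.
P(Y=3) = C(2,1) · p^2 · (1−p)^1
= 2 · 0.5184 · 0.28 = 0.290304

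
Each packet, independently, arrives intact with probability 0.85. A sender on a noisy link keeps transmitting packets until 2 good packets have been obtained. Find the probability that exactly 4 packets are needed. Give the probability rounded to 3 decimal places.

0.049

Y = trial on which the second success occurs; negative binomial, r=2, p=0.85.
P(Y=4) = C(3,1) · p^2 · (1−p)^2
= 3 · 0.7225 · 0.0225 = 0.04877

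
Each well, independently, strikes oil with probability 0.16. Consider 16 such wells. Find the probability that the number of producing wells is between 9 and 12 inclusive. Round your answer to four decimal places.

0.0003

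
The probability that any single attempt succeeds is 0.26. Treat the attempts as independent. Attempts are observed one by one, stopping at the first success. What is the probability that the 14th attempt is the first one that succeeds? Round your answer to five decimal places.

Geometric (trials to first success), p = 0.26.
P(Y = 14) = (1−p)^13 · p = 0.019953 · 0.26 = 0.0051878

0.00519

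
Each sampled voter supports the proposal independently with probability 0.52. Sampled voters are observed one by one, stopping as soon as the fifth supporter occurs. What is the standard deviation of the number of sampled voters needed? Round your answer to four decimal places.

2.9792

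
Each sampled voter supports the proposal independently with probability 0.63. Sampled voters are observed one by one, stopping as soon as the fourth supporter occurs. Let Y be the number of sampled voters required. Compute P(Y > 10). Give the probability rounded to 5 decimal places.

Needing more than 10 sampled voters ⇔ fewer than 4 successes in the first 10. With X ~ Binomial(10, 0.63), P(Y > 10) = P(X ≤ 3).
  k=0: C(10,0)·0.63^0·0.37^10 = 0.0000481
  k=1: C(10,1)·0.63^1·0.37^9 = 0.0008188
  k=2: C(10,2)·0.63^2·0.37^8 = 0.0062735
  k=3: C(10,3)·0.63^3·0.37^7 = 0.0284849
P(X ≤ 3) = 0.0356252

0.03563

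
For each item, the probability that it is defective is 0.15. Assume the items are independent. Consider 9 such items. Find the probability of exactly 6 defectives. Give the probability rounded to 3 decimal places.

X ~ Binomial(n=9, p=0.15).
P(X=6) = C(9,6) · p^6 · (1−p)^3
= 84 · 1.1391e-05 · 0.61413 = 0.00059

0.001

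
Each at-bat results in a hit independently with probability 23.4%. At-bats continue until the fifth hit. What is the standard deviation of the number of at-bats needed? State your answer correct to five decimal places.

8.36341

Y = total at-bats until the fifth success; negative binomial with r=5, p=0.234.
SD(Y) = √[r(1−p)/p²] = √(69.9466725) = 8.3634127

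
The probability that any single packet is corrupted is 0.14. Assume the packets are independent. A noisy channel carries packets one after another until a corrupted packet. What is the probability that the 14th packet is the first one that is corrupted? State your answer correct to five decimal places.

0.01971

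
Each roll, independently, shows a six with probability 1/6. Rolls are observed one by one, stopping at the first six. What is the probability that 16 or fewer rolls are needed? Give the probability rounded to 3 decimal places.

Y = number of rolls to the first success; geometric, p = 0.166667.
P(Y ≤ 16) = 1 − (1−p)^16 = 1 − 0.05409 = 0.94591

0.946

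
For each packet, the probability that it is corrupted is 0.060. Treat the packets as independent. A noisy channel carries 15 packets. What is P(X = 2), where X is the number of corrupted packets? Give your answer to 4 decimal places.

0.1691

X ~ Binomial(n=15, p=0.06).
P(X=2) = C(15,2) · p^2 · (1−p)^13
= 105 · 0.0036 · 0.44737 = 0.169104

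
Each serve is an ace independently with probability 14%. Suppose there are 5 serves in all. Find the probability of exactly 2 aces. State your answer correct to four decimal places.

0.1247

X ~ Binomial(n=5, p=0.14).
P(X=2) = C(5,2) · p^2 · (1−p)^3
= 10 · 0.0196 · 0.63606 = 0.124667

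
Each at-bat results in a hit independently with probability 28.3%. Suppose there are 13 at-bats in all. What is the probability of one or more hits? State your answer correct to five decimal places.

0.98676

P(at least one) = 1 − P(none) = 1 − (1 − 0.283)^13
= 1 − 0.0132358 = 0.9867642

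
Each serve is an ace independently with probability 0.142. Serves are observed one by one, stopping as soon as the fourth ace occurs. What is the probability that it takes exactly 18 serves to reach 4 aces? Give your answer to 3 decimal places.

Y = trial on which the fourth success occurs; negative binomial, r=4, p=0.142.
P(Y=18) = C(17,3) · p^4 · (1−p)^14
= 680 · 0.00040659 · 0.11717 = 0.03240

0.032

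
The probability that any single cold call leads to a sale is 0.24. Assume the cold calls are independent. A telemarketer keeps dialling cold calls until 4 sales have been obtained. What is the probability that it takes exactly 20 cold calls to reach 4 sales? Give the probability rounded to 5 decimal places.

Y = trial on which the fourth success occurs; negative binomial, r=4, p=0.24.
P(Y=20) = C(19,3) · p^4 · (1−p)^16
= 969 · 0.0033178 · 0.012388 = 0.0398278

0.03983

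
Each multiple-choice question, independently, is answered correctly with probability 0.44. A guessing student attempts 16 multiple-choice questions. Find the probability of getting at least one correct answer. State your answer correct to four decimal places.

0.9999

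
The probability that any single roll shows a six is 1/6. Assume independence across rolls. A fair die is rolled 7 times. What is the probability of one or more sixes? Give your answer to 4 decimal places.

P(at least one) = 1 − P(none) = 1 − (1 − 0.166667)^7
= 1 − 0.279082 = 0.720918

0.7209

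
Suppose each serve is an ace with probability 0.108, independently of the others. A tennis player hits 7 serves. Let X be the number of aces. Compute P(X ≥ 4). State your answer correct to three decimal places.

X ~ Binomial(7, 0.108); P(X ≥ 4) = Σ C(7,k) p^k (1−p)^(7−k) over k:
  k=4: C(7,4)·0.108^4·0.892^3 = 0.00338
  k=5: C(7,5)·0.108^5·0.892^2 = 0.00025
  k=6: C(7,6)·0.108^6·0.892^1 = 0.00001
  k=7: C(7,7)·0.108^7·0.892^0 = 0.00000
Total = 0.00364

0.004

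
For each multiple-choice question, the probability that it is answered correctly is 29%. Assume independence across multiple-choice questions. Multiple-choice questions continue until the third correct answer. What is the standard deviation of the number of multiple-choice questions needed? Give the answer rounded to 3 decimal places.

Y = total multiple-choice questions until the third success; negative binomial with r=3, p=0.29.
SD(Y) = √[r(1−p)/p²] = √(25.32699) = 5.03259

5.033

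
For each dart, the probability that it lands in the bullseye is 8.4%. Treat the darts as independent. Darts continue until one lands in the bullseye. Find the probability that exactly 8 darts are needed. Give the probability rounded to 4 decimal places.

0.0455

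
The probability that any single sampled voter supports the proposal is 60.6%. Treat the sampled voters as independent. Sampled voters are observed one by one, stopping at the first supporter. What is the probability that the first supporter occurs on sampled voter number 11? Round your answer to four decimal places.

0.0001

Geometric (trials to first success), p = 0.606.
P(Y = 11) = (1−p)^10 · p = 9.0149e-05 · 0.606 = 0.000055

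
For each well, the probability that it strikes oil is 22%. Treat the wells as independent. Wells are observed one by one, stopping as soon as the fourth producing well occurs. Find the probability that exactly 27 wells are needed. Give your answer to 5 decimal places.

0.02008

Y = trial on which the fourth success occurs; negative binomial, r=4, p=0.22.
P(Y=27) = C(26,3) · p^4 · (1−p)^23
= 2600 · 0.0023426 · 0.0032974 = 0.0200835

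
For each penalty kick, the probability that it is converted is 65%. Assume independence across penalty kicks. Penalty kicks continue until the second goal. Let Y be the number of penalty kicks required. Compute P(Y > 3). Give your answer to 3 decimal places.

0.282

Needing more than 3 penalty kicks ⇔ fewer than 2 successes in the first 3. With X ~ Binomial(3, 0.65), P(Y > 3) = P(X ≤ 1).
  k=0: C(3,0)·0.65^0·0.35^3 = 0.04288
  k=1: C(3,1)·0.65^1·0.35^2 = 0.23888
P(X ≤ 1) = 0.28175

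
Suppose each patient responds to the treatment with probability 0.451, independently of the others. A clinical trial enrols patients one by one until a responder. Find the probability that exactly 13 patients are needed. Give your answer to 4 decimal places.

0.0003

Geometric (trials to first success), p = 0.451.
P(Y = 13) = (1−p)^12 · p = 0.00074967 · 0.451 = 0.000338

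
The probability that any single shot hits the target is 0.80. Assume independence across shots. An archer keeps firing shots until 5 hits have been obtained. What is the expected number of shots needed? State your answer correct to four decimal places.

Y = total shots until the fifth success; negative binomial with r=5, p=0.80.
E[Y] = r / p = 5 / 0.80 = 6.250000

6.2500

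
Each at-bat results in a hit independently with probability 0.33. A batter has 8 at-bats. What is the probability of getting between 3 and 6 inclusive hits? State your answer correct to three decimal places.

X ~ Binomial(8, 0.33); P(3 ≤ X ≤ 6) = Σ C(8,k) p^k (1−p)^(8−k) over k:
  k=3: C(8,3)·0.33^3·0.67^5 = 0.27171
  k=4: C(8,4)·0.33^4·0.67^4 = 0.16728
  k=5: C(8,5)·0.33^5·0.67^3 = 0.06591
  k=6: C(8,6)·0.33^6·0.67^2 = 0.01623
Total = 0.52114

0.521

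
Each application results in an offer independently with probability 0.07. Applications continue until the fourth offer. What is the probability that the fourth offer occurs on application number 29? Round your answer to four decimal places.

0.0128

Y = trial on which the fourth success occurs; negative binomial, r=4, p=0.07.
P(Y=29) = C(28,3) · p^4 · (1−p)^25
= 3276 · 2.401e-05 · 0.16296 = 0.012818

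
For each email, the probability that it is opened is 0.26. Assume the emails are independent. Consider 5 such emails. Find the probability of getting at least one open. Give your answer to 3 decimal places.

P(at least one) = 1 − P(none) = 1 − (1 − 0.26)^5
= 1 − 0.22190 = 0.77810

0.778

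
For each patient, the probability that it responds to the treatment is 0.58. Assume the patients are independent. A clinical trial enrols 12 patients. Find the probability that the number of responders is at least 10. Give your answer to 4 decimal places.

X ~ Binomial(12, 0.58); P(X ≥ 10) = Σ C(12,k) p^k (1−p)^(12−k) over k:
  k=10: C(12,10)·0.58^10·0.42^2 = 0.050156
  k=11: C(12,11)·0.58^11·0.42^1 = 0.012593
  k=12: C(12,12)·0.58^12·0.42^0 = 0.001449
Total = 0.064198

0.0642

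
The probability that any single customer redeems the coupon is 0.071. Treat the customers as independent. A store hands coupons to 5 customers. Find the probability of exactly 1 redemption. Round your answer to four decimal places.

X ~ Binomial(n=5, p=0.071).
P(X=1) = C(5,1) · p^1 · (1−p)^4
= 5 · 0.071 · 0.74484 = 0.264418

0.2644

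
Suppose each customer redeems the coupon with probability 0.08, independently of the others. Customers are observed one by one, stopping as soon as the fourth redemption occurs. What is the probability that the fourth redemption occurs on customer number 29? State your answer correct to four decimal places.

0.0167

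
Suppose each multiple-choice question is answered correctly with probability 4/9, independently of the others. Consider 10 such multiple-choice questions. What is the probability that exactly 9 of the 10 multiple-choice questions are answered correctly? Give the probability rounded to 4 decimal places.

0.0038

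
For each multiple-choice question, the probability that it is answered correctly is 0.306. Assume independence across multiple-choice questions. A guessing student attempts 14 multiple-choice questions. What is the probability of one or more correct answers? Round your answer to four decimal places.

P(at least one) = 1 − P(none) = 1 − (1 − 0.306)^14
= 1 − 0.006012 = 0.993988

0.9940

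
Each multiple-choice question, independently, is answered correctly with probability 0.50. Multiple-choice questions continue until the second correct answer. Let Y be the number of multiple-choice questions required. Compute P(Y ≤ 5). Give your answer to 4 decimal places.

0.8125

Finishing within 5 multiple-choice questions ⇔ at least 2 successes in the first 5. With X ~ Binomial(5, 0.50), P(Y ≤ 5) = 1 − P(X ≤ 1).
  k=0: C(5,0)·0.50^0·0.50^5 = 0.031250
  k=1: C(5,1)·0.50^1·0.50^4 = 0.156250
1 − 0.187500 = 0.812500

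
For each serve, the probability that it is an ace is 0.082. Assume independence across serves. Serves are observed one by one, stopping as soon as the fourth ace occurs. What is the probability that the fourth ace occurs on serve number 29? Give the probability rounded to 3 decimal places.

0.017

Y = trial on which the fourth success occurs; negative binomial, r=4, p=0.082.
P(Y=29) = C(28,3) · p^4 · (1−p)^25
= 3276 · 4.5212e-05 · 0.11778 = 0.01744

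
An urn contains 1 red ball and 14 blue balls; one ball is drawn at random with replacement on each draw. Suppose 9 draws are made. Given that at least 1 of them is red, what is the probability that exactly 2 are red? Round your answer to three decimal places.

0.213

X ~ Binomial(9, 0.066667). Want P(X=2 | X≥1) = P(X=2) / P(X≥1).
P(X=2) = C(9,2)·0.066667^2·0.933333^7 = 0.09871
P(X≥1) = 1 − 0.53744 = 0.46256
Ratio = 0.09871 / 0.46256 = 0.21341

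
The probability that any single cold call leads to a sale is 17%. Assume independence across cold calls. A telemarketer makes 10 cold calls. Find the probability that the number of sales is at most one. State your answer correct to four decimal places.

0.4730

X ~ Binomial(10, 0.17); P(X ≤ 1) = Σ C(10,k) p^k (1−p)^(10−k) over k:
  k=0: C(10,0)·0.17^0·0.83^10 = 0.155160
  k=1: C(10,1)·0.17^1·0.83^9 = 0.317798
Total = 0.472959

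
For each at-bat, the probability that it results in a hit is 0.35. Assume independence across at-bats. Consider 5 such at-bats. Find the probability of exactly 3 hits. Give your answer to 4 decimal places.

X ~ Binomial(n=5, p=0.35).
P(X=3) = C(5,3) · p^3 · (1−p)^2
= 10 · 0.042875 · 0.4225 = 0.181147

0.1811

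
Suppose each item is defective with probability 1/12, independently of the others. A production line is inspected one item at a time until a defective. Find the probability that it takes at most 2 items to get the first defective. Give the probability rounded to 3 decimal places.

0.160

Y = number of items to the first success; geometric, p = 0.083333.
P(Y ≤ 2) = 1 − (1−p)^2 = 1 − 0.84028 = 0.15972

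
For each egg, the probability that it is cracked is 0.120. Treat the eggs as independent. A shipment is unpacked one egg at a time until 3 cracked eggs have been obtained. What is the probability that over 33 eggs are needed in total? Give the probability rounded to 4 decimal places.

Needing more than 33 eggs ⇔ fewer than 3 successes in the first 33. With X ~ Binomial(33, 0.12), P(Y > 33) = P(X ≤ 2).
  k=0: C(33,0)·0.12^0·0.88^33 = 0.014721
  k=1: C(33,1)·0.12^1·0.88^32 = 0.066243
  k=2: C(33,2)·0.12^2·0.88^31 = 0.144530
P(X ≤ 2) = 0.225494

0.2255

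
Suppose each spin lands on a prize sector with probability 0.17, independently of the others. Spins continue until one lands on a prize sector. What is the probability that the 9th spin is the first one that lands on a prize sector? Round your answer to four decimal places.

Geometric (trials to first success), p = 0.17.
P(Y = 9) = (1−p)^8 · p = 0.22523 · 0.17 = 0.038289

0.0383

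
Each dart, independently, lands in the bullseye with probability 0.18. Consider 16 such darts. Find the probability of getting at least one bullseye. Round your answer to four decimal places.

0.9582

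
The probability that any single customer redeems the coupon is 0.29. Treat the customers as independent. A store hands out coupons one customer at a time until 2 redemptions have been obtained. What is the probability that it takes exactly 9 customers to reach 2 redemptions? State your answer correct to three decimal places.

Y = trial on which the second success occurs; negative binomial, r=2, p=0.29.
P(Y=9) = C(8,1) · p^2 · (1−p)^7
= 8 · 0.0841 · 0.090951 = 0.06119

0.061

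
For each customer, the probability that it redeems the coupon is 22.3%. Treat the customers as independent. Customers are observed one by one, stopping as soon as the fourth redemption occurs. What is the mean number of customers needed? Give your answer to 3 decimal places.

17.937

Y = total customers until the fourth success; negative binomial with r=4, p=0.223.
E[Y] = r / p = 4 / 0.223 = 17.93722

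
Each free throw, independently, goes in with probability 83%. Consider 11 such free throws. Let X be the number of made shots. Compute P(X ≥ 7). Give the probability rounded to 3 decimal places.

0.973

X ~ Binomial(11, 0.83); P(X ≥ 7) = Σ C(11,k) p^k (1−p)^(11−k) over k:
  k=7: C(11,7)·0.83^7·0.17^4 = 0.07479
  k=8: C(11,8)·0.83^8·0.17^3 = 0.18258
  k=9: C(11,9)·0.83^9·0.17^2 = 0.29714
  k=10: C(11,10)·0.83^10·0.17^1 = 0.29015
  k=11: C(11,11)·0.83^11·0.17^0 = 0.12878
Total = 0.97345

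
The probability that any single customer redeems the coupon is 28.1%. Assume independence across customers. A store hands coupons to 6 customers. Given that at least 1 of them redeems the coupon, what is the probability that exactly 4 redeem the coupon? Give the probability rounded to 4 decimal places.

0.0561

X ~ Binomial(6, 0.281). Want P(X=4 | X≥1) = P(X=4) / P(X≥1).
P(X=4) = C(6,4)·0.281^4·0.719^2 = 0.048348
P(X≥1) = 1 − 0.138157 = 0.861843
Ratio = 0.048348 / 0.861843 = 0.056098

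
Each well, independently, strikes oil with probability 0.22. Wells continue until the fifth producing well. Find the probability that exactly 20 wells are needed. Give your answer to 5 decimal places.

Y = trial on which the fifth success occurs; negative binomial, r=5, p=0.22.
P(Y=20) = C(19,4) · p^5 · (1−p)^15
= 3876 · 0.00051536 · 0.024067 = 0.0480747

0.04807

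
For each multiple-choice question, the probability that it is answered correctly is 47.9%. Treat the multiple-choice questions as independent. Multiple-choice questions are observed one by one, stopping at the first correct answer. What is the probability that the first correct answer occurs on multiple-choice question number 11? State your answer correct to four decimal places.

0.0007

Geometric (trials to first success), p = 0.479.
P(Y = 11) = (1−p)^10 · p = 0.0014736 · 0.479 = 0.000706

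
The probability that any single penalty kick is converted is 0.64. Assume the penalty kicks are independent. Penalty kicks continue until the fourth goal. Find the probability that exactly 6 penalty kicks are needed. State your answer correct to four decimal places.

Y = trial on which the fourth success occurs; negative binomial, r=4, p=0.64.
P(Y=6) = C(5,3) · p^4 · (1−p)^2
= 10 · 0.16777 · 0.1296 = 0.217433

0.2174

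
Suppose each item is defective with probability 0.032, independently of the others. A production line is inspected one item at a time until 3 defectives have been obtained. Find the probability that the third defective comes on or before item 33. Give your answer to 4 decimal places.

0.0879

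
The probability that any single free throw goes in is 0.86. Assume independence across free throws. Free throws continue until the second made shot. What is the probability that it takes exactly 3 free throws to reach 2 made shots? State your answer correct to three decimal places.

Y = trial on which the second success occurs; negative binomial, r=2, p=0.86.
P(Y=3) = C(2,1) · p^2 · (1−p)^1
= 2 · 0.7396 · 0.14 = 0.20709

0.207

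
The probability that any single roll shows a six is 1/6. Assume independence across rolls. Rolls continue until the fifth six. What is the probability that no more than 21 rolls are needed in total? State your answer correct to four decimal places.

Finishing within 21 rolls ⇔ at least 5 successes in the first 21. With X ~ Binomial(21, 0.166667), P(Y ≤ 21) = 1 − P(X ≤ 4).
  k=0: C(21,0)·0.166667^0·0.833333^21 = 0.021737
  k=1: C(21,1)·0.166667^1·0.833333^20 = 0.091294
  k=2: C(21,2)·0.166667^2·0.833333^19 = 0.182588
  k=3: C(21,3)·0.166667^3·0.833333^18 = 0.231279
  k=4: C(21,4)·0.166667^4·0.833333^17 = 0.208151
1 − 0.735049 = 0.264951

0.2650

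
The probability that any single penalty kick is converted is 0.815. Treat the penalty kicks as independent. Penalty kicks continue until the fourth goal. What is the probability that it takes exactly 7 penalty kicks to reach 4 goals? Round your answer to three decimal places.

Y = trial on which the fourth success occurs; negative binomial, r=4, p=0.815.
P(Y=7) = C(6,3) · p^4 · (1−p)^3
= 20 · 0.44119 · 0.0063316 = 0.05587

0.056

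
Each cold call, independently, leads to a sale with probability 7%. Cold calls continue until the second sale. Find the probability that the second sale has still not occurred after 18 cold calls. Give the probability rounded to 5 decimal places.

0.63776

Needing more than 18 cold calls ⇔ fewer than 2 successes in the first 18. With X ~ Binomial(18, 0.07), P(Y > 18) = P(X ≤ 1).
  k=0: C(18,0)·0.07^0·0.93^18 = 0.2708277
  k=1: C(18,1)·0.07^1·0.93^17 = 0.3669278
P(X ≤ 1) = 0.6377555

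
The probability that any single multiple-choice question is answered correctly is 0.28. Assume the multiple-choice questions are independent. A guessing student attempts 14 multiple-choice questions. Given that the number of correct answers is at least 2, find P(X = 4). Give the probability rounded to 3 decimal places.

0.246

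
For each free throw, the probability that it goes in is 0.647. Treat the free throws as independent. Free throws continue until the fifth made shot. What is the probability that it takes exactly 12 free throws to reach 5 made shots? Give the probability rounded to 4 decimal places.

0.0256

Y = trial on which the fifth success occurs; negative binomial, r=5, p=0.647.
P(Y=12) = C(11,4) · p^5 · (1−p)^7
= 330 · 0.11338 · 0.000683 = 0.025554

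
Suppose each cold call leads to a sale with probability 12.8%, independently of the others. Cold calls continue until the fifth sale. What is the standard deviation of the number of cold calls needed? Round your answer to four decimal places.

Y = total cold calls until the fifth success; negative binomial with r=5, p=0.128.
SD(Y) = √[r(1−p)/p²] = √(266.113281) = 16.312979

16.3130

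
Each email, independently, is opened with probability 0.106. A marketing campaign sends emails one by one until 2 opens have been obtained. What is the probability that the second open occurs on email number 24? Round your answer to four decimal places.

0.0220

Y = trial on which the second success occurs; negative binomial, r=2, p=0.106.
P(Y=24) = C(23,1) · p^2 · (1−p)^22
= 23 · 0.011236 · 0.085001 = 0.021967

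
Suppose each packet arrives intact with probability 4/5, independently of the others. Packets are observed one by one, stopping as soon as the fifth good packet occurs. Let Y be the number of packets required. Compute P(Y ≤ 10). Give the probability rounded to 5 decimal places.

Finishing within 10 packets ⇔ at least 5 successes in the first 10. With X ~ Binomial(10, 0.80), P(Y ≤ 10) = 1 − P(X ≤ 4).
  k=0: C(10,0)·0.80^0·0.20^10 = 0.0000001
  k=1: C(10,1)·0.80^1·0.20^9 = 0.0000041
  k=2: C(10,2)·0.80^2·0.20^8 = 0.0000737
  k=3: C(10,3)·0.80^3·0.20^7 = 0.0007864
  k=4: C(10,4)·0.80^4·0.20^6 = 0.0055050
1 − 0.0063694 = 0.9936306

0.99363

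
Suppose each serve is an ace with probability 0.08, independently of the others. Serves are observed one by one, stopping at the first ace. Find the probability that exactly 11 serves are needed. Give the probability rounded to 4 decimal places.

0.0348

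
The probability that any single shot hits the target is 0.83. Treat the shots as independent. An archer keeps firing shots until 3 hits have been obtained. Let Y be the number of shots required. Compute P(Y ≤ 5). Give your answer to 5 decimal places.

Finishing within 5 shots ⇔ at least 3 successes in the first 5. With X ~ Binomial(5, 0.83), P(Y ≤ 5) = 1 − P(X ≤ 2).
  k=0: C(5,0)·0.83^0·0.17^5 = 0.0001420
  k=1: C(5,1)·0.83^1·0.17^4 = 0.0034661
  k=2: C(5,2)·0.83^2·0.17^3 = 0.0338457
1 − 0.0374538 = 0.9625462

0.96255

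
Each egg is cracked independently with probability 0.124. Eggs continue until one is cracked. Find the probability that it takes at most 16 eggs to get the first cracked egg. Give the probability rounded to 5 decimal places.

0.87976

Y = number of eggs to the first success; geometric, p = 0.124.
P(Y ≤ 16) = 1 − (1−p)^16 = 1 − 0.1202446 = 0.8797554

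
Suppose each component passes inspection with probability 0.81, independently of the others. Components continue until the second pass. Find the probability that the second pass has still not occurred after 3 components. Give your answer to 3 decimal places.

Needing more than 3 components ⇔ fewer than 2 successes in the first 3. With X ~ Binomial(3, 0.81), P(Y > 3) = P(X ≤ 1).
  k=0: C(3,0)·0.81^0·0.19^3 = 0.00686
  k=1: C(3,1)·0.81^1·0.19^2 = 0.08772
P(X ≤ 1) = 0.09458

0.095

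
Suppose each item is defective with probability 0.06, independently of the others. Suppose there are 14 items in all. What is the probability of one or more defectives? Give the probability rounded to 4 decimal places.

P(at least one) = 1 − P(none) = 1 − (1 − 0.06)^14
= 1 − 0.420523 = 0.579477

0.5795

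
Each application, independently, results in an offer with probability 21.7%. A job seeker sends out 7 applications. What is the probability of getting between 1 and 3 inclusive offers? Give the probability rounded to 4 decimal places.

0.7755

X ~ Binomial(7, 0.217); P(1 ≤ X ≤ 3) = Σ C(7,k) p^k (1−p)^(7−k) over k:
  k=1: C(7,1)·0.217^1·0.783^6 = 0.350049
  k=2: C(7,2)·0.217^2·0.783^5 = 0.291037
  k=3: C(7,3)·0.217^3·0.783^4 = 0.134429
Total = 0.775515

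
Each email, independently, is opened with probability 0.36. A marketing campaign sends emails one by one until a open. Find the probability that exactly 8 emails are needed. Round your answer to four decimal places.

0.0158

Geometric (trials to first success), p = 0.36.
P(Y = 8) = (1−p)^7 · p = 0.04398 · 0.36 = 0.015833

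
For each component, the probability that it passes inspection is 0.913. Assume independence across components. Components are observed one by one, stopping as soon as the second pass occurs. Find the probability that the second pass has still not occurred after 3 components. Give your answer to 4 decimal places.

0.0214

Needing more than 3 components ⇔ fewer than 2 successes in the first 3. With X ~ Binomial(3, 0.913), P(Y > 3) = P(X ≤ 1).
  k=0: C(3,0)·0.913^0·0.087^3 = 0.000659
  k=1: C(3,1)·0.913^1·0.087^2 = 0.020731
P(X ≤ 1) = 0.021390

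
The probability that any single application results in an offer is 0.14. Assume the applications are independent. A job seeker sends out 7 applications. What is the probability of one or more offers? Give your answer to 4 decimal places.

0.6521

P(at least one) = 1 − P(none) = 1 − (1 − 0.14)^7
= 1 − 0.347928 = 0.652072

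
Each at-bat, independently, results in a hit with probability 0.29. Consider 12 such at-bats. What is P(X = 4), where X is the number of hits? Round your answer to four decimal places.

X ~ Binomial(n=12, p=0.29).
P(X=4) = C(12,4) · p^4 · (1−p)^8
= 495 · 0.0070728 · 0.064575 = 0.226081

0.2261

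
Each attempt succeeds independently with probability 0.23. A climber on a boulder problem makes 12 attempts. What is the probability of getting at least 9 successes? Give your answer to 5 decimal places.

X ~ Binomial(12, 0.23); P(X ≥ 9) = Σ C(12,k) p^k (1−p)^(12−k) over k:
  k=9: C(12,9)·0.23^9·0.77^3 = 0.0001809
  k=10: C(12,10)·0.23^10·0.77^2 = 0.0000162
  k=11: C(12,11)·0.23^11·0.77^1 = 0.0000009
  k=12: C(12,12)·0.23^12·0.77^0 = 0.0000000
Total = 0.0001980

0.00020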